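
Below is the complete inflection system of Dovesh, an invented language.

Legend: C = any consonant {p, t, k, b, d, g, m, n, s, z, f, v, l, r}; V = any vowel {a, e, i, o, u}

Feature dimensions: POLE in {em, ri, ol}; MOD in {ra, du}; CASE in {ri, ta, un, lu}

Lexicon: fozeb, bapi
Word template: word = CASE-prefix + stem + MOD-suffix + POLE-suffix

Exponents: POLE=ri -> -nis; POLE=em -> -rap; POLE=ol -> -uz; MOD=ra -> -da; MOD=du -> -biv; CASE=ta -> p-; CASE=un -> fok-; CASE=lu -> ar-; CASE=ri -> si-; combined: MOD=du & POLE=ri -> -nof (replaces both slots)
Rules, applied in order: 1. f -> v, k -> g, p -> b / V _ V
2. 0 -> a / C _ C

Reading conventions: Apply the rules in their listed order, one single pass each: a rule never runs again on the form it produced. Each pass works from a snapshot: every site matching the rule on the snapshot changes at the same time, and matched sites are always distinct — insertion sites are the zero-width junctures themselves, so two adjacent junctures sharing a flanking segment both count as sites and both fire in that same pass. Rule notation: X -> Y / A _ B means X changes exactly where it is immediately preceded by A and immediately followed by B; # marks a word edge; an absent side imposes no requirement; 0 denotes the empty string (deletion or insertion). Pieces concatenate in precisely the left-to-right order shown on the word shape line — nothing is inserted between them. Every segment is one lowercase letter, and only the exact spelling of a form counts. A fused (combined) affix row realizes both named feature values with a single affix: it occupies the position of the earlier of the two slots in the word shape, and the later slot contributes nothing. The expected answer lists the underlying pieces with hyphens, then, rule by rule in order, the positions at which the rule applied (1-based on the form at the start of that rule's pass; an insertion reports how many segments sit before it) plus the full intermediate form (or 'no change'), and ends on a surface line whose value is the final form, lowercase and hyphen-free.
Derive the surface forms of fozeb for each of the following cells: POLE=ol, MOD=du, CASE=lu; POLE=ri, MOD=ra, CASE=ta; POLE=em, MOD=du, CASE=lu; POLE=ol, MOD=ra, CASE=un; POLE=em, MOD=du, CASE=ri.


cell POLE=ol, MOD=du, CASE=lu:
underlying: ar-fozeb-biv-uz
1. f -> v, k -> g, p -> b / V _ V: no change
2. 0 -> a / C _ C: inserts after position(s) 2, 7: arafozebabivuz
surface: arafozebabivuz

cell POLE=ri, MOD=ra, CASE=ta:
underlying: p-fozeb-da-nis
1. f -> v, k -> g, p -> b / V _ V: no change
2. 0 -> a / C _ C: inserts after position(s) 1, 6: pafozebadanis
surface: pafozebadanis

cell POLE=em, MOD=du, CASE=lu:
underlying: ar-fozeb-biv-rap
1. f -> v, k -> g, p -> b / V _ V: no change
2. 0 -> a / C _ C: inserts after position(s) 2, 7, 10: arafozebabivarap
surface: arafozebabivarap

cell POLE=ol, MOD=ra, CASE=un:
underlying: fok-fozeb-da-uz
1. f -> v, k -> g, p -> b / V _ V: no change
2. 0 -> a / C _ C: inserts after position(s) 3, 8: fokafozebadauz
surface: fokafozebadauz

cell POLE=em, MOD=du, CASE=ri:
underlying: si-fozeb-biv-rap
1. f -> v, k -> g, p -> b / V _ V: fires at position(s) 3: sivozebbivrap
2. 0 -> a / C _ C: inserts after position(s) 7, 10: sivozebabivarap
surface: sivozebabivarap


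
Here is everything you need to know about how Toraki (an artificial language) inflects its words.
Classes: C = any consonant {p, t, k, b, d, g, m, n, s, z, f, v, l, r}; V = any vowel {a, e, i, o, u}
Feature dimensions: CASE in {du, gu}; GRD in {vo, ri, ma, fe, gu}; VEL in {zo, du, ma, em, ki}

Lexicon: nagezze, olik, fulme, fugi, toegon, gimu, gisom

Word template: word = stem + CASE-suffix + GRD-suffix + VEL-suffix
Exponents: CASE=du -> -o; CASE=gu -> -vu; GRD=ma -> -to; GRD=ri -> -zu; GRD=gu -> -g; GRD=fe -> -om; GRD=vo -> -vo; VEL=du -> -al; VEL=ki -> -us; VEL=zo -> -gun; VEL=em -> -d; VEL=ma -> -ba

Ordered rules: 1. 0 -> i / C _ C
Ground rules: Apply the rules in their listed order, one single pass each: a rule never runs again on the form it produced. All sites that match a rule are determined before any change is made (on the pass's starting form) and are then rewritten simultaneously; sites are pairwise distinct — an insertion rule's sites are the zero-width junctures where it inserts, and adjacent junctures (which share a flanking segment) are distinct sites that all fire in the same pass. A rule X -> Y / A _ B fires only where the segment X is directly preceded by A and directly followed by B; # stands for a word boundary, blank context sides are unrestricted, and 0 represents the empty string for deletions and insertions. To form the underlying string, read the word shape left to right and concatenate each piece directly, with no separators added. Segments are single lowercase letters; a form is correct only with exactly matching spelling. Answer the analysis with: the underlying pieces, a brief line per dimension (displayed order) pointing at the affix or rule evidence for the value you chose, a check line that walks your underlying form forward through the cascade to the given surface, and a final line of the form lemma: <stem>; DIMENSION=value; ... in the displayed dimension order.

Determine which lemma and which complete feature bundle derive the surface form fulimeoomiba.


underlying: fulme-o-om-ba
CASE=du - signalled by the affix -o
GRD=fe - signalled by the affix -om
VEL=ma - signalled by the affix -ba
check: fulmeoomba -> fulimeoomiba
lemma: fulme; CASE=du; GRD=fe; VEL=ma


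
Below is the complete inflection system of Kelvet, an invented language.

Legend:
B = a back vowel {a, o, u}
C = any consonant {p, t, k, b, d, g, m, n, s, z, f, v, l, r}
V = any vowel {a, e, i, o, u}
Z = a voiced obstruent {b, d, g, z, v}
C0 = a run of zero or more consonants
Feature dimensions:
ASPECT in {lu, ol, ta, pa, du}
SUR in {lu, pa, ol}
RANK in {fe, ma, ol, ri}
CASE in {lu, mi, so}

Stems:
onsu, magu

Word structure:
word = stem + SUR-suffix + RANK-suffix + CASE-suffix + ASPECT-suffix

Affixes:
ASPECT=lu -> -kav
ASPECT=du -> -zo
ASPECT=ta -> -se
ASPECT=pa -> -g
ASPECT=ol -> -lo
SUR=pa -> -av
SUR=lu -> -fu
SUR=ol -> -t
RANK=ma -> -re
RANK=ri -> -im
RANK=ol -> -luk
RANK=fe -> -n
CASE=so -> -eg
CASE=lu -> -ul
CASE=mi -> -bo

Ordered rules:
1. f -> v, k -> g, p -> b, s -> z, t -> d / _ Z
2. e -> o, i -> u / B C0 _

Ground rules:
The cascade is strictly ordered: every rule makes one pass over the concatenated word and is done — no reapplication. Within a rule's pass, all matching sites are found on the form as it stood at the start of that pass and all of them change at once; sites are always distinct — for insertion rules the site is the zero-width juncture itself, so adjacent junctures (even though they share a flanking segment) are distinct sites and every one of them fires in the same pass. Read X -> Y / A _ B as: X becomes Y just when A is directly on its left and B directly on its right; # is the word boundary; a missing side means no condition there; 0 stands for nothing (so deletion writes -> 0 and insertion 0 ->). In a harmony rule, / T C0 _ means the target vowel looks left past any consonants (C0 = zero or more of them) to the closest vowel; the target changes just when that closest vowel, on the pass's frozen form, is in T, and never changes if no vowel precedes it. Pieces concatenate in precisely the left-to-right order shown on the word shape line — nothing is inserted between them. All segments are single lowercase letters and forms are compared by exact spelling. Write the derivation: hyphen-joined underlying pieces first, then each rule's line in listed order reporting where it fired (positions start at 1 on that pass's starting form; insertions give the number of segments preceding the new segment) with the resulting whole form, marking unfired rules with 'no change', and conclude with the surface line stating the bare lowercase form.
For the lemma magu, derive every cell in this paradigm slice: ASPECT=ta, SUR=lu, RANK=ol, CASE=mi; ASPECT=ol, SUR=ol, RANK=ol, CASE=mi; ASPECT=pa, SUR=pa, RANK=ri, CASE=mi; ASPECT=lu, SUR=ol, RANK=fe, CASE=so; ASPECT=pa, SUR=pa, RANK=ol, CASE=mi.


cell ASPECT=ta, SUR=lu, RANK=ol, CASE=mi:
underlying: magu-fu-luk-bo-se
1. f -> v, k -> g, p -> b, s -> z, t -> d / _ Z: fires at position(s) 9: magufulugbose
2. e -> o, i -> u / B C0 _: fires at position(s) 13: magufulugboso
surface: magufulugboso

cell ASPECT=ol, SUR=ol, RANK=ol, CASE=mi:
underlying: magu-t-luk-bo-lo
1. f -> v, k -> g, p -> b, s -> z, t -> d / _ Z: fires at position(s) 8: magutlugbolo
2. e -> o, i -> u / B C0 _: no change
surface: magutlugbolo

cell ASPECT=pa, SUR=pa, RANK=ri, CASE=mi:
underlying: magu-av-im-bo-g
1. f -> v, k -> g, p -> b, s -> z, t -> d / _ Z: no change
2. e -> o, i -> u / B C0 _: fires at position(s) 7: maguavumbog
surface: maguavumbog

cell ASPECT=lu, SUR=ol, RANK=fe, CASE=so:
underlying: magu-t-n-eg-kav
1. f -> v, k -> g, p -> b, s -> z, t -> d / _ Z: no change
2. e -> o, i -> u / B C0 _: fires at position(s) 7: magutnogkav
surface: magutnogkav

cell ASPECT=pa, SUR=pa, RANK=ol, CASE=mi:
underlying: magu-av-luk-bo-g
1. f -> v, k -> g, p -> b, s -> z, t -> d / _ Z: fires at position(s) 9: maguavlugbog
2. e -> o, i -> u / B C0 _: no change
surface: maguavlugbog


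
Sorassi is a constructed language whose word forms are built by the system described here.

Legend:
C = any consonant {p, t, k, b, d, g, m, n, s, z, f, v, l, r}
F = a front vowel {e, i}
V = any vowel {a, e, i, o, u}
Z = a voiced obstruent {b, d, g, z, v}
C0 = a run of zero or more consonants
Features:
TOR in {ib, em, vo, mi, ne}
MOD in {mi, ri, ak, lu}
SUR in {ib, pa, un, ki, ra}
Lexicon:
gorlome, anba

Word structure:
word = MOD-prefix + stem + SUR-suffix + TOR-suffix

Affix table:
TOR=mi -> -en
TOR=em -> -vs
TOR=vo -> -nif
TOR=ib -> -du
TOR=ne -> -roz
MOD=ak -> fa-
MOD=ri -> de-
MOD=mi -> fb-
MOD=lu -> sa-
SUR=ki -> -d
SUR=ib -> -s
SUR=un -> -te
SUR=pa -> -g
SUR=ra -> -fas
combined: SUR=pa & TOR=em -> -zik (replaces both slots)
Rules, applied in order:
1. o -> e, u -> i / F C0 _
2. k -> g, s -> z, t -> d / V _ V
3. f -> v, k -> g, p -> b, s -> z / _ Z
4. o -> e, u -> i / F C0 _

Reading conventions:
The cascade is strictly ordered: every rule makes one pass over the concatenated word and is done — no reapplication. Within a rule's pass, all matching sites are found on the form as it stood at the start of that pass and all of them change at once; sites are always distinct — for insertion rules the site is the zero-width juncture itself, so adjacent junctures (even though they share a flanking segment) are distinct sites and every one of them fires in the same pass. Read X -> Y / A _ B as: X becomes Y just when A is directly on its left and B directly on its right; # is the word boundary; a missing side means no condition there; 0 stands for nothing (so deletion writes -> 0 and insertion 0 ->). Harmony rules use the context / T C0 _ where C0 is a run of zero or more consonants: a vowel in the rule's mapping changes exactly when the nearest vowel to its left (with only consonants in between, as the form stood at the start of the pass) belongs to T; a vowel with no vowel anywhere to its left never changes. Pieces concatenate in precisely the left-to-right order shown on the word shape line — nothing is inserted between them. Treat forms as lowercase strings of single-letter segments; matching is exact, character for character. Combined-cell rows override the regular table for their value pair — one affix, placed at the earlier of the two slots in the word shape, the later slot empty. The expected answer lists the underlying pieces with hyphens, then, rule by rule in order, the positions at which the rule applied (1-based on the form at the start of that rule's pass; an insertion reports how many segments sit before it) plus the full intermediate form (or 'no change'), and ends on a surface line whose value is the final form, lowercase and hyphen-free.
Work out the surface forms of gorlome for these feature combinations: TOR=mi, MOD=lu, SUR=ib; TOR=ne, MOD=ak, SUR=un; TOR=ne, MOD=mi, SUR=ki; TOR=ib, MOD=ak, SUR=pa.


cell TOR=mi, MOD=lu, SUR=ib:
underlying: sa-gorlome-s-en
1. o -> e, u -> i / F C0 _: no change
2. k -> g, s -> z, t -> d / V _ V: fires at position(s) 10: sagorlomezen
3. f -> v, k -> g, p -> b, s -> z / _ Z: no change
4. o -> e, u -> i / F C0 _: no change
surface: sagorlomezen

cell TOR=ne, MOD=ak, SUR=un:
underlying: fa-gorlome-te-roz
1. o -> e, u -> i / F C0 _: fires at position(s) 13: fagorlometerez
2. k -> g, s -> z, t -> d / V _ V: fires at position(s) 10: fagorlomederez
3. f -> v, k -> g, p -> b, s -> z / _ Z: no change
4. o -> e, u -> i / F C0 _: no change
surface: fagorlomederez

cell TOR=ne, MOD=mi, SUR=ki:
underlying: fb-gorlome-d-roz
1. o -> e, u -> i / F C0 _: fires at position(s) 12: fbgorlomedrez
2. k -> g, s -> z, t -> d / V _ V: no change
3. f -> v, k -> g, p -> b, s -> z / _ Z: fires at position(s) 1: vbgorlomedrez
4. o -> e, u -> i / F C0 _: no change
surface: vbgorlomedrez

cell TOR=ib, MOD=ak, SUR=pa:
underlying: fa-gorlome-g-du
1. o -> e, u -> i / F C0 _: fires at position(s) 12: fagorlomegdi
2. k -> g, s -> z, t -> d / V _ V: no change
3. f -> v, k -> g, p -> b, s -> z / _ Z: no change
4. o -> e, u -> i / F C0 _: no change
surface: fagorlomegdi


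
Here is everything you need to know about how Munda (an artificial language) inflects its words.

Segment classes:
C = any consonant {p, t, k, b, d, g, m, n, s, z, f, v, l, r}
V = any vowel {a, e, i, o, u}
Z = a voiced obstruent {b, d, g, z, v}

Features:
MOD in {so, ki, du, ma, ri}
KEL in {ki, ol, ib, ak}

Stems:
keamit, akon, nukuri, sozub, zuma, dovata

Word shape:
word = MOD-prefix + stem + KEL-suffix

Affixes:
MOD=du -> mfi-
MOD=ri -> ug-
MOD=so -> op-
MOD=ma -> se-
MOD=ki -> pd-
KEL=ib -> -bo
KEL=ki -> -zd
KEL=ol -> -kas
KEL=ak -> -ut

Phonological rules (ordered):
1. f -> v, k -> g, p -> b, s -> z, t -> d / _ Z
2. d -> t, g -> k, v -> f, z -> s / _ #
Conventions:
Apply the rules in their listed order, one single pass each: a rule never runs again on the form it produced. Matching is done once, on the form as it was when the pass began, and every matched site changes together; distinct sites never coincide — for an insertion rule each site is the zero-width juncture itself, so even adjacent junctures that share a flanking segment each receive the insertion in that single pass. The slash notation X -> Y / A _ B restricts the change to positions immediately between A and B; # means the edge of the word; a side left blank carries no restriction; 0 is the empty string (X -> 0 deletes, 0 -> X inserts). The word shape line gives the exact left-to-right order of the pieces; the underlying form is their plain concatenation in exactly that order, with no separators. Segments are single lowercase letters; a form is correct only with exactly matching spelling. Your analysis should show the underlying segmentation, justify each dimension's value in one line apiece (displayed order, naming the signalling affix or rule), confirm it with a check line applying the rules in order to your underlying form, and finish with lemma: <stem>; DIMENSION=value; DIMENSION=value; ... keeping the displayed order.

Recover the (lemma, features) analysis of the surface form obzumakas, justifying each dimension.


underlying: op-zuma-kas
MOD=so - signalled by the affix op-
KEL=ol - signalled by the affix -kas
check: opzumakas -> obzumakas -> obzumakas
lemma: zuma; MOD=so; KEL=ol


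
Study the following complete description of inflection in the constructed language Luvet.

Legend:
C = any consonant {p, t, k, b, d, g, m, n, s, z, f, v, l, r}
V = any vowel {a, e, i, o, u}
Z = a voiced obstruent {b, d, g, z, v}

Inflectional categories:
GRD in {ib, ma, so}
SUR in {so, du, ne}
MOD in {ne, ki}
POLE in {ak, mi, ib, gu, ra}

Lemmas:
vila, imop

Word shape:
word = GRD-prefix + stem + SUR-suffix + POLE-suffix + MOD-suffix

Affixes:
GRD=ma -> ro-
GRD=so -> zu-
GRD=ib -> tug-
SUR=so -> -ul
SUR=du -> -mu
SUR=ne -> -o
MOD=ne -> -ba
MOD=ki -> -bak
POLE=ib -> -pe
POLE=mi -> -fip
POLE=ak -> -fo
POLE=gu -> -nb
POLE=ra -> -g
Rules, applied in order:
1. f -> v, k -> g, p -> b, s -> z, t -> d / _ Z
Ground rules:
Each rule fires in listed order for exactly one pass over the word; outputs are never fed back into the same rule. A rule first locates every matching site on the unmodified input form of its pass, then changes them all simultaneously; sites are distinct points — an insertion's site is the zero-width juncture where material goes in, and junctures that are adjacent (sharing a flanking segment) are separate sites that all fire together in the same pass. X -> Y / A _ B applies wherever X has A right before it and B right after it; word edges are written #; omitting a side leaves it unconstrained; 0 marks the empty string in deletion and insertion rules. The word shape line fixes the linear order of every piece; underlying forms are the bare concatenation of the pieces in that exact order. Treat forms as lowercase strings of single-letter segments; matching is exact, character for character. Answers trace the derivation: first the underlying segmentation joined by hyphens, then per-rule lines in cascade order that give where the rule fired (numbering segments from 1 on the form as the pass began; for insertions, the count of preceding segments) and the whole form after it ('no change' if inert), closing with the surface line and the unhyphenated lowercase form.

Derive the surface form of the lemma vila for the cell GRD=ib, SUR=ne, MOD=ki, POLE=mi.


underlying: tug-vila-o-fip-bak
1. f -> v, k -> g, p -> b, s -> z, t -> d / _ Z: fires at position(s) 11: tugvilaofibbak
surface: tugvilaofibbak


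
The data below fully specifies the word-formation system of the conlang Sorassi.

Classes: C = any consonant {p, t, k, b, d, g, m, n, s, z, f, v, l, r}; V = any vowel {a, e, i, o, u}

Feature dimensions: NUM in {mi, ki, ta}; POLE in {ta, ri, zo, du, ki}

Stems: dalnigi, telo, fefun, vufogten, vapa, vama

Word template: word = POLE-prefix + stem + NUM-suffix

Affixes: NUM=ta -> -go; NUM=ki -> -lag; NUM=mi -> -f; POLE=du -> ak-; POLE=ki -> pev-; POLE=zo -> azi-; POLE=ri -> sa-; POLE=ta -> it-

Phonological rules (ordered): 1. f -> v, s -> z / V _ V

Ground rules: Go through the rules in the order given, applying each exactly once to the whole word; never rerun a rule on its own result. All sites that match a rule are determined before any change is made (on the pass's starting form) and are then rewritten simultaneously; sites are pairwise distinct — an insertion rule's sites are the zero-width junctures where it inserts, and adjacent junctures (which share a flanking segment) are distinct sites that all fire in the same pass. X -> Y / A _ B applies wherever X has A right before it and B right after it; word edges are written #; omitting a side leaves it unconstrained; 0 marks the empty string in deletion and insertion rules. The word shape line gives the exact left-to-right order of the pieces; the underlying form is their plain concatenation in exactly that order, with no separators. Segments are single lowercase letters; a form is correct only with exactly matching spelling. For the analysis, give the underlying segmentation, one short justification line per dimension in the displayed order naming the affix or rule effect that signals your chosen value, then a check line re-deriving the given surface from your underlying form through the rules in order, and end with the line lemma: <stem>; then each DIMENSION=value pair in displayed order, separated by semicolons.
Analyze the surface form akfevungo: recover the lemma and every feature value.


underlying: ak-fefun-go
NUM=ta - signalled by the affix -go
POLE=du - signalled by the affix ak-
check: akfefungo -> akfevungo
lemma: fefun; NUM=ta; POLE=du


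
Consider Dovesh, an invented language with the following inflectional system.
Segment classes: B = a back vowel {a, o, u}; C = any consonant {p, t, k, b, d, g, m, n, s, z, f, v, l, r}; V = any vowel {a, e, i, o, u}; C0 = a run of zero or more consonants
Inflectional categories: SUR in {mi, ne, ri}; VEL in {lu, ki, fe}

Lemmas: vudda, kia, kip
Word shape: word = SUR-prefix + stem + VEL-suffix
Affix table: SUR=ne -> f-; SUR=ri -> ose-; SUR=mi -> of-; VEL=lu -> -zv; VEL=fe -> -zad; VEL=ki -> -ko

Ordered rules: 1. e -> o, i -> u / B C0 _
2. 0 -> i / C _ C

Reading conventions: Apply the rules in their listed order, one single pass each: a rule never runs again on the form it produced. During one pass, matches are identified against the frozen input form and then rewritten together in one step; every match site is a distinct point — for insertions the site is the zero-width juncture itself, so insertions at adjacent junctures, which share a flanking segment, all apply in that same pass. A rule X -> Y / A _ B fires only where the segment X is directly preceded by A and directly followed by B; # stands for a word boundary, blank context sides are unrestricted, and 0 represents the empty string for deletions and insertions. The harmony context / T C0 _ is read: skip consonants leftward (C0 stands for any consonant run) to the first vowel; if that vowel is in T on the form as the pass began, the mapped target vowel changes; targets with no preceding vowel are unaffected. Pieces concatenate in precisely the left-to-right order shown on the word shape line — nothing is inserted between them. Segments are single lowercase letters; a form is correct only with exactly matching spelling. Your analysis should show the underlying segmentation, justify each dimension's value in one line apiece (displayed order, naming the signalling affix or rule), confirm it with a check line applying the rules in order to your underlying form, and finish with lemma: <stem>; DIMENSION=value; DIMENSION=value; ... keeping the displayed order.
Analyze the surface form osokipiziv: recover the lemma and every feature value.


underlying: ose-kip-zv
SUR=ri - signalled by the affix ose-
VEL=lu - signalled by the affix -zv
check: osekipzv -> osokipzv -> osokipiziv
lemma: kip; SUR=ri; VEL=lu


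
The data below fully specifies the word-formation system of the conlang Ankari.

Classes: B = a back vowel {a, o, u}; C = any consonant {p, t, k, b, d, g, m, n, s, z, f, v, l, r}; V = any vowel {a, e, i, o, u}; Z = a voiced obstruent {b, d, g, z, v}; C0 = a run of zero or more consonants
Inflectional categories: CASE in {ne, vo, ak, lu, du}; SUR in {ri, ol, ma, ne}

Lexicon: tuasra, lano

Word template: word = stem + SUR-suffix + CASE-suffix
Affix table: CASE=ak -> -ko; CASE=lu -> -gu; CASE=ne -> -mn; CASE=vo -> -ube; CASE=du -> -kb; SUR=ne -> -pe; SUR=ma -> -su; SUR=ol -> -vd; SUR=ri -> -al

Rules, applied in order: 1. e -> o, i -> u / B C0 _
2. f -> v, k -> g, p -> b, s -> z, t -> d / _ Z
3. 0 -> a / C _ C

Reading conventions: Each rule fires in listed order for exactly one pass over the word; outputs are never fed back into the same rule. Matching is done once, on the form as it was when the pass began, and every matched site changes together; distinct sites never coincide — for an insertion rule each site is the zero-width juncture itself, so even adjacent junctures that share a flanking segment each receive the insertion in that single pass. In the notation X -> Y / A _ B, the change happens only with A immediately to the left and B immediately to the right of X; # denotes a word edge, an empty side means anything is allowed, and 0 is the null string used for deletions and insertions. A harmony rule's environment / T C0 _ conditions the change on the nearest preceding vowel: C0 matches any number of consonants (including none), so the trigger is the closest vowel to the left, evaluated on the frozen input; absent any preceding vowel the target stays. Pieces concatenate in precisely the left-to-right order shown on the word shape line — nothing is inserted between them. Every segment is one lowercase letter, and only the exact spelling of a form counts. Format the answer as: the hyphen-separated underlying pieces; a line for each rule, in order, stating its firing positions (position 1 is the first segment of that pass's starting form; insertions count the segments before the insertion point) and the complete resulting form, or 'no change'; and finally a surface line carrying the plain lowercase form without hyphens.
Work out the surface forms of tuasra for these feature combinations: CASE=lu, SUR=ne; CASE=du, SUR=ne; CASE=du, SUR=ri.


cell CASE=lu, SUR=ne:
underlying: tuasra-pe-gu
1. e -> o, i -> u / B C0 _: fires at position(s) 8: tuasrapogu
2. f -> v, k -> g, p -> b, s -> z, t -> d / _ Z: no change
3. 0 -> a / C _ C: inserts after position(s) 4: tuasarapogu
surface: tuasarapogu

cell CASE=du, SUR=ne:
underlying: tuasra-pe-kb
1. e -> o, i -> u / B C0 _: fires at position(s) 8: tuasrapokb
2. f -> v, k -> g, p -> b, s -> z, t -> d / _ Z: fires at position(s) 9: tuasrapogb
3. 0 -> a / C _ C: inserts after position(s) 4, 9: tuasarapogab
surface: tuasarapogab

cell CASE=du, SUR=ri:
underlying: tuasra-al-kb
1. e -> o, i -> u / B C0 _: no change
2. f -> v, k -> g, p -> b, s -> z, t -> d / _ Z: fires at position(s) 9: tuasraalgb
3. 0 -> a / C _ C: inserts after position(s) 4, 8, 9: tuasaraalagab
surface: tuasaraalagab


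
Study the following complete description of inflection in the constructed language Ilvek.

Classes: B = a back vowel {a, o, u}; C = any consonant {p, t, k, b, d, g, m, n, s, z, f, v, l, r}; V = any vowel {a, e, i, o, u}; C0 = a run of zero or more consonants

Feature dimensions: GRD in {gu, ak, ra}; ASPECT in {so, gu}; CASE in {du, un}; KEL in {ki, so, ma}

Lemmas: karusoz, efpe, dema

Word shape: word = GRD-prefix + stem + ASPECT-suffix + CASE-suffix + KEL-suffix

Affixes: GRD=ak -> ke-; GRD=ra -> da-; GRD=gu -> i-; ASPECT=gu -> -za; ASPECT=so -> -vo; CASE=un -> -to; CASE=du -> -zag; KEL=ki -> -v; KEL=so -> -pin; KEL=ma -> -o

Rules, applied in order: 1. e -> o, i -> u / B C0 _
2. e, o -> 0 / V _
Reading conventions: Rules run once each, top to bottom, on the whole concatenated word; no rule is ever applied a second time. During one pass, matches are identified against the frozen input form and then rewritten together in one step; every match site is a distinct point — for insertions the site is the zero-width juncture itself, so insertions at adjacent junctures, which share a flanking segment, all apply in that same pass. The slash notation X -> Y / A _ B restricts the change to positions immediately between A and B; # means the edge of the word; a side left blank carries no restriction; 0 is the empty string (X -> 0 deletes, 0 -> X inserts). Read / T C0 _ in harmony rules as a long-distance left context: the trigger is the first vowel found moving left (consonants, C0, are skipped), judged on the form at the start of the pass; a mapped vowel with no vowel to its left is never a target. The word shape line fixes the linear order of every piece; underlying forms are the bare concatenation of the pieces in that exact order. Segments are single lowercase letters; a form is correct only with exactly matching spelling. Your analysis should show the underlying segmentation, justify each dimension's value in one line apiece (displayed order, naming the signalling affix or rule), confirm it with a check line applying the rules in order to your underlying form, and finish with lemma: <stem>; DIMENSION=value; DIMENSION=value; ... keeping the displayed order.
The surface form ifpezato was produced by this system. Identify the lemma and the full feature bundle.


underlying: i-efpe-za-to-o
GRD=gu - signalled by the affix i-
ASPECT=gu - signalled by the affix -za
CASE=un - signalled by the affix -to
KEL=ma - signalled by the affix -o
check: iefpezatoo -> iefpezatoo -> ifpezato
lemma: efpe; GRD=gu; ASPECT=gu; CASE=un; KEL=ma


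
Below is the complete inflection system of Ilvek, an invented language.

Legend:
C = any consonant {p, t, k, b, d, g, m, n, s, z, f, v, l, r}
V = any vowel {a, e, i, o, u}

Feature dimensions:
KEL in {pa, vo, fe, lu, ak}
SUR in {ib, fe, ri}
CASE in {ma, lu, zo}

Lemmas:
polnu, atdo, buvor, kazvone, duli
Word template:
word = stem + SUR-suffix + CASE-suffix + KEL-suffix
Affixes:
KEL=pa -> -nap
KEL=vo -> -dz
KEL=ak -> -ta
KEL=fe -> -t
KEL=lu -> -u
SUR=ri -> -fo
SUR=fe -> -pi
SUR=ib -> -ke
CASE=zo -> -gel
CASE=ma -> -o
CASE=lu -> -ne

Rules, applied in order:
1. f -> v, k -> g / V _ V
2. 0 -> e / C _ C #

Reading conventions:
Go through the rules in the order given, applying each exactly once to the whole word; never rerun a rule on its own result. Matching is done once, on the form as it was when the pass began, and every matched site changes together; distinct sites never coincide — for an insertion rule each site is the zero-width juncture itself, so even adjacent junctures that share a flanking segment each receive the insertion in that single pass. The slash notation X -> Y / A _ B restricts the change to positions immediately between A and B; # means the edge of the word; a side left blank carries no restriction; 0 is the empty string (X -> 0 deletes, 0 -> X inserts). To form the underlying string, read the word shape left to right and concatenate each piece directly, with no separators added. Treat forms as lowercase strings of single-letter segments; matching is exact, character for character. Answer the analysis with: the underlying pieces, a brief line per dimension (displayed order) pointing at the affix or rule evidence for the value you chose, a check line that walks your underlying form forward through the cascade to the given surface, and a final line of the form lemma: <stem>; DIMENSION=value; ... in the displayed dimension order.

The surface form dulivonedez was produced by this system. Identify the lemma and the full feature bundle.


underlying: duli-fo-ne-dz
KEL=vo - signalled by the affix -dz
SUR=ri - signalled by the affix -fo
CASE=lu - signalled by the affix -ne
check: dulifonedz -> dulivonedz -> dulivonedez
lemma: duli; KEL=vo; SUR=ri; CASE=lu


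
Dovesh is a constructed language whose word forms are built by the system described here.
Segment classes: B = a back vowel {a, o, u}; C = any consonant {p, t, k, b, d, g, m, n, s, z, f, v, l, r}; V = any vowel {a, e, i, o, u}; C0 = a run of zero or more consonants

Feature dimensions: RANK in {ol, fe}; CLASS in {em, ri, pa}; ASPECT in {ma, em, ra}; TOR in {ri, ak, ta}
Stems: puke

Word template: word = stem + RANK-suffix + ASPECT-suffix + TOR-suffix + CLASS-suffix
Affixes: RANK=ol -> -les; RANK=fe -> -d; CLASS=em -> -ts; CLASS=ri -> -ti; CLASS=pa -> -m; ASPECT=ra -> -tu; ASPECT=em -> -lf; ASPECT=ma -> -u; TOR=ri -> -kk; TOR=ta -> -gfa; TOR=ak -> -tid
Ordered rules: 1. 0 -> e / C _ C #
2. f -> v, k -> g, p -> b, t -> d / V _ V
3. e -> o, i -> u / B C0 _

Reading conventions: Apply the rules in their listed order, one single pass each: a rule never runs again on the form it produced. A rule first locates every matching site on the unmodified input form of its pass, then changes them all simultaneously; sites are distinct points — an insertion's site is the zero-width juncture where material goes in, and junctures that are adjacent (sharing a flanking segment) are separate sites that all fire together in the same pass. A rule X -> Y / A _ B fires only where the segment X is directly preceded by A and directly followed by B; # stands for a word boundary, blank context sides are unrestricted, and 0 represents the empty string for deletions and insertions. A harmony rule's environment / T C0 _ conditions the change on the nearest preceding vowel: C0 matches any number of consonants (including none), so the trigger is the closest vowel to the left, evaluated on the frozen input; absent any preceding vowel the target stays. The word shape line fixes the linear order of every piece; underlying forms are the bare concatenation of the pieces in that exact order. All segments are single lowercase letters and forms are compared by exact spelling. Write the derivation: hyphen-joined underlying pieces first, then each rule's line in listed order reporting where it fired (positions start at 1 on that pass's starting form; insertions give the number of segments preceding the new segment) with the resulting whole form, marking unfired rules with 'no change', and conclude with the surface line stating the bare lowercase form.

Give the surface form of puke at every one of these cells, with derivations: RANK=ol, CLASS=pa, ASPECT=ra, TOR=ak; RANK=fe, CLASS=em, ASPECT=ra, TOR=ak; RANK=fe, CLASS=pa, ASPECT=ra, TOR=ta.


cell RANK=ol, CLASS=pa, ASPECT=ra, TOR=ak:
underlying: puke-les-tu-tid-m
1. 0 -> e / C _ C #: inserts after position(s) 12: pukelestutidem
2. f -> v, k -> g, p -> b, t -> d / V _ V: fires at position(s) 3, 10: pugelestudidem
3. e -> o, i -> u / B C0 _: fires at position(s) 4, 11: pugolestududem
surface: pugolestududem

cell RANK=fe, CLASS=em, ASPECT=ra, TOR=ak:
underlying: puke-d-tu-tid-ts
1. 0 -> e / C _ C #: inserts after position(s) 11: pukedtutidtes
2. f -> v, k -> g, p -> b, t -> d / V _ V: fires at position(s) 3, 8: pugedtudidtes
3. e -> o, i -> u / B C0 _: fires at position(s) 4, 9: pugodtududtes
surface: pugodtududtes

cell RANK=fe, CLASS=pa, ASPECT=ra, TOR=ta:
underlying: puke-d-tu-gfa-m
1. 0 -> e / C _ C #: no change
2. f -> v, k -> g, p -> b, t -> d / V _ V: fires at position(s) 3: pugedtugfam
3. e -> o, i -> u / B C0 _: fires at position(s) 4: pugodtugfam
surface: pugodtugfam


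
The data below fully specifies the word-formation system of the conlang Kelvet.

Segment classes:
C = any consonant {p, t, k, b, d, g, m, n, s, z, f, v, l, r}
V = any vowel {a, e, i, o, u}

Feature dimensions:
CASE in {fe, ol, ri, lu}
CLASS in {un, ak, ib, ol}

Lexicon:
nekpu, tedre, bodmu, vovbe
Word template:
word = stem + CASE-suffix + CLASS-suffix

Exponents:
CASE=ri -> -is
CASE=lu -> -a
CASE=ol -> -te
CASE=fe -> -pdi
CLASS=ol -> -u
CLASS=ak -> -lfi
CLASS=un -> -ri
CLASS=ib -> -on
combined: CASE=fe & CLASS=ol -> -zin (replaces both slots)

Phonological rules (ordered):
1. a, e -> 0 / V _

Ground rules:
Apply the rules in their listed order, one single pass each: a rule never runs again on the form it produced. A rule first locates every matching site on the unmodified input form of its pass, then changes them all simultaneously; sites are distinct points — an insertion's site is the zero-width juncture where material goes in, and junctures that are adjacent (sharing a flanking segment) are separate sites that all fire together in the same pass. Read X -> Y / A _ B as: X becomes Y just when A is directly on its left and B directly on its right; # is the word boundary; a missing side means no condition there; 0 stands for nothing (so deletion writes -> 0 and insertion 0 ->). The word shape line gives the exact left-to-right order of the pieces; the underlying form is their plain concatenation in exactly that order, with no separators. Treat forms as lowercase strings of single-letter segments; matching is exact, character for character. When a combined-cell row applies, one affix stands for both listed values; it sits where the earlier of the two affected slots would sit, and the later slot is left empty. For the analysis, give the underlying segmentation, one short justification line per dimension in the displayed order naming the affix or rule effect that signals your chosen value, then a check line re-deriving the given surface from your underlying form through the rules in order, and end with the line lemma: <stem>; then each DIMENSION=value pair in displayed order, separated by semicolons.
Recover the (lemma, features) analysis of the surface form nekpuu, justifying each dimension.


underlying: nekpu-a-u
CASE=lu - signalled by the affix -a
CLASS=ol - signalled by the affix -u
check: nekpuau -> nekpuu
lemma: nekpu; CASE=lu; CLASS=ol


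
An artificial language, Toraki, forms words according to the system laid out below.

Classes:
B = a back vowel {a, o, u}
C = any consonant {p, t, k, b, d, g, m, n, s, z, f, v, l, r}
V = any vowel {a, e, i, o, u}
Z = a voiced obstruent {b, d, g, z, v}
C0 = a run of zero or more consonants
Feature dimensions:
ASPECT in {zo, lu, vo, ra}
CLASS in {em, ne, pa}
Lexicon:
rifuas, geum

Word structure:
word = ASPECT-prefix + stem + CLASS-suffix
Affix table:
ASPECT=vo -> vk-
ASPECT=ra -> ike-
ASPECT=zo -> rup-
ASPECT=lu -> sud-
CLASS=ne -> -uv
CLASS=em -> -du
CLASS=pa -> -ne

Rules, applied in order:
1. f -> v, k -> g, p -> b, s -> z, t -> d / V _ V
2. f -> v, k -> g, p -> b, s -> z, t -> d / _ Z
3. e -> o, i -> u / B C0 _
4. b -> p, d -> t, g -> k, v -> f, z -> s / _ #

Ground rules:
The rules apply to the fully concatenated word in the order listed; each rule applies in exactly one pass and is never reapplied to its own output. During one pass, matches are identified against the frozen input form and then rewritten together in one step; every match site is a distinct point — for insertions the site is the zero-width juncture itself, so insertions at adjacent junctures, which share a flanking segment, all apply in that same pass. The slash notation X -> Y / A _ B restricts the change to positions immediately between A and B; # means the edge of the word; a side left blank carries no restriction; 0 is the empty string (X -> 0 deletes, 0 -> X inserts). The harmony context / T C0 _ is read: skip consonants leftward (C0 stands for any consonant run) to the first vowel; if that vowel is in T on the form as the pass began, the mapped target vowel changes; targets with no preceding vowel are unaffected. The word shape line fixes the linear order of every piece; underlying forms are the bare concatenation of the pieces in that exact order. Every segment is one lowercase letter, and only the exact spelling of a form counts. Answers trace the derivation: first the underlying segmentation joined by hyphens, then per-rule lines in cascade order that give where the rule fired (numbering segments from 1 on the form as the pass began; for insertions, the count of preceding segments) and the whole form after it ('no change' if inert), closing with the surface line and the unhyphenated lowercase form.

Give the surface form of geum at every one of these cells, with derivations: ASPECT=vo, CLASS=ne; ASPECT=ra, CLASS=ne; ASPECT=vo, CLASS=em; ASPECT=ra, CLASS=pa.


cell ASPECT=vo, CLASS=ne:
underlying: vk-geum-uv
1. f -> v, k -> g, p -> b, s -> z, t -> d / V _ V: no change
2. f -> v, k -> g, p -> b, s -> z, t -> d / _ Z: fires at position(s) 2: vggeumuv
3. e -> o, i -> u / B C0 _: no change
4. b -> p, d -> t, g -> k, v -> f, z -> s / _ #: fires at position(s) 8: vggeumuf
surface: vggeumuf

cell ASPECT=ra, CLASS=ne:
underlying: ike-geum-uv
1. f -> v, k -> g, p -> b, s -> z, t -> d / V _ V: fires at position(s) 2: igegeumuv
2. f -> v, k -> g, p -> b, s -> z, t -> d / _ Z: no change
3. e -> o, i -> u / B C0 _: no change
4. b -> p, d -> t, g -> k, v -> f, z -> s / _ #: fires at position(s) 9: igegeumuf
surface: igegeumuf

cell ASPECT=vo, CLASS=em:
underlying: vk-geum-du
1. f -> v, k -> g, p -> b, s -> z, t -> d / V _ V: no change
2. f -> v, k -> g, p -> b, s -> z, t -> d / _ Z: fires at position(s) 2: vggeumdu
3. e -> o, i -> u / B C0 _: no change
4. b -> p, d -> t, g -> k, v -> f, z -> s / _ #: no change
surface: vggeumdu

cell ASPECT=ra, CLASS=pa:
underlying: ike-geum-ne
1. f -> v, k -> g, p -> b, s -> z, t -> d / V _ V: fires at position(s) 2: igegeumne
2. f -> v, k -> g, p -> b, s -> z, t -> d / _ Z: no change
3. e -> o, i -> u / B C0 _: fires at position(s) 9: igegeumno
4. b -> p, d -> t, g -> k, v -> f, z -> s / _ #: no change
surface: igegeumno


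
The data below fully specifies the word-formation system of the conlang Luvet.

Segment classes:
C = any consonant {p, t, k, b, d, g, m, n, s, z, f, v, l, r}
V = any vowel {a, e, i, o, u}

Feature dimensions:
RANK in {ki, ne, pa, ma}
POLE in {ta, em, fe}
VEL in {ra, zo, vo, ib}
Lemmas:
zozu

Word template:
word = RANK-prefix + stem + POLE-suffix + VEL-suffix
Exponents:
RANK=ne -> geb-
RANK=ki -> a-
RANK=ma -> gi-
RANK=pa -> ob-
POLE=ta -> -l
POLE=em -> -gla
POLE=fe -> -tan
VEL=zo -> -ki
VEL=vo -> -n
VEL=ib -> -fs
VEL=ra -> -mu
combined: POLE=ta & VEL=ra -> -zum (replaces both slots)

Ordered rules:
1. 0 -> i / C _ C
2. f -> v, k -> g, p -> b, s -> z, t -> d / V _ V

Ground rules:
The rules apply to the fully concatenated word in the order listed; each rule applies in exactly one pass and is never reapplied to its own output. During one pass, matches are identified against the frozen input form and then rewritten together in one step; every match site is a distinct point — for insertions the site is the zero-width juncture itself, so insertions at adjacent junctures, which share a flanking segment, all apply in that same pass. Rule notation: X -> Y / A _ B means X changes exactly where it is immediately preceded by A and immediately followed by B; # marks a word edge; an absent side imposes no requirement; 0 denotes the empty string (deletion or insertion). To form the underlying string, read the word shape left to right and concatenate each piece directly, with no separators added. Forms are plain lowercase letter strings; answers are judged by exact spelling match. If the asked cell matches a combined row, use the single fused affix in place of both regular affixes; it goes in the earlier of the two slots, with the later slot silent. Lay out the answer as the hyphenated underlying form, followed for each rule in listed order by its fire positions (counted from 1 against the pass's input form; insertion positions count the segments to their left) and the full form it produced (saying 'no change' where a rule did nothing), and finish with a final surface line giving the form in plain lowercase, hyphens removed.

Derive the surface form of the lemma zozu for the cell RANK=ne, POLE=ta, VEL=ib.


underlying: geb-zozu-l-fs
1. 0 -> i / C _ C: inserts after position(s) 3, 8, 9: gebizozulifis
2. f -> v, k -> g, p -> b, s -> z, t -> d / V _ V: fires at position(s) 11: gebizozulivis
surface: gebizozulivis
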